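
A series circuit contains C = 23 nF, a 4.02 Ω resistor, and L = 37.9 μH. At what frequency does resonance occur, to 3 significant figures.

ω₀ = 1/√(LC) = 1/√(3.79e-05 × 2.3e-08) = 1.071e+06 rad/s
f₀ = ω₀/(2π) = 170 kHz

170 kHz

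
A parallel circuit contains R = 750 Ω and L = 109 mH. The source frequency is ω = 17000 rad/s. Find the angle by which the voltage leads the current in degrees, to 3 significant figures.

22.0°

X_L = ωL = 1850 Ω
Parallel: admittances add. Y = 1/R + 1/(jωL)
Y = (0.00133 − j0.000540) S
|Y| = 0.00144 S → |Z| = 1/|Y| = 695 Ω, ∠Z = −∠Y = 22.0°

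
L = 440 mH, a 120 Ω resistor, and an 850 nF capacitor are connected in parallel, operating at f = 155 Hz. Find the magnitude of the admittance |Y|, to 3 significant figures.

ω = 2πf = 973.9 rad/s
X_L = ωL = 429 Ω
X_C = 1/(ωC) = 1210 Ω
Parallel: admittances add. Y = 1/R + 1/(jωL) + jωC
Y = (0.00833 − j0.00151) S
|Y| = 0.00847 S → |Z| = 1/|Y| = 118 Ω, ∠Z = −∠Y = 10.2°

8.47 mS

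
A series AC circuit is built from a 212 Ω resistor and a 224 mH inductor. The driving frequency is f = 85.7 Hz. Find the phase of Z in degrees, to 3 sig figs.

ω = 2πf = 538.5 rad/s
X_L = ωL = 121 Ω
Z = 212 + j121 Ω
|Z| = √(212² + 121²) = 244 Ω
∠Z = arctan(121/212) = 29.6°

29.6°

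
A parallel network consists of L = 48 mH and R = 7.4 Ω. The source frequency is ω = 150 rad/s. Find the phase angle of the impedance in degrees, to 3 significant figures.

X_L = ωL = 7.20 Ω
Parallel: admittances add. Y = 1/R + 1/(jωL)
Y = (0.135 − j0.139) S
|Y| = 0.194 S → |Z| = 1/|Y| = 5.16 Ω, ∠Z = −∠Y = 45.8°

45.8°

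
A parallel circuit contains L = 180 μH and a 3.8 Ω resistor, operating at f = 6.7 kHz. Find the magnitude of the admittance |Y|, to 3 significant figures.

294 mS

ω = 2πf = 42100 rad/s
X_L = ωL = 7.58 Ω
Parallel: admittances add. Y = 1/R + 1/(jωL)
Y = (0.263 − j0.132) S
|Y| = 0.294 S → |Z| = 1/|Y| = 3.40 Ω, ∠Z = −∠Y = 26.6°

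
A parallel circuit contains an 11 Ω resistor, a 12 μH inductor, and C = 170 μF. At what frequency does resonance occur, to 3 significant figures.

3.52 kHz

ω₀ = 1/√(LC) = 1/√(1.2e-05 × 0.00017) = 22140 rad/s
f₀ = ω₀/(2π) = 3.52 kHz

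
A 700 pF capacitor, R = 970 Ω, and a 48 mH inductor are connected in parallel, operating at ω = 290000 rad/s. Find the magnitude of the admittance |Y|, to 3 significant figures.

X_L = ωL = 13900 Ω
X_C = 1/(ωC) = 4930 Ω
Parallel: admittances add. Y = 1/R + 1/(jωL) + jωC
Y = (0.00103 + j0.000131) S
|Y| = 0.00104 S → |Z| = 1/|Y| = 962 Ω, ∠Z = −∠Y = -7.25°

1.04 mS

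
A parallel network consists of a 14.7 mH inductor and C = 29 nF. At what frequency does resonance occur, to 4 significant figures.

ω₀ = 1/√(LC) = 1/√(0.0147 × 2.9e-08) = 48430 rad/s
f₀ = ω₀/(2π) = 7.708 kHz

7.708 kHz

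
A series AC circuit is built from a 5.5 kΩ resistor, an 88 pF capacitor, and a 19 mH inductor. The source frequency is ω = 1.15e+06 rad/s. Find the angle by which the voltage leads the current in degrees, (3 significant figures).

X_L = ωL = 21800 Ω
X_C = 1/(ωC) = 9880 Ω
Net reactance X = X_L − X_C = 12000 Ω
Z = 5500 + j12000 Ω
|Z| = √(5500² + 12000²) = 13200 Ω
∠Z = arctan(12000/5500) = 65.3°

65.3°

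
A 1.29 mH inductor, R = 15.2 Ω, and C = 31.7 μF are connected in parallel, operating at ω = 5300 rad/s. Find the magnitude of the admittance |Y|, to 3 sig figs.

69.3 mS

X_L = ωL = 6.84 Ω
X_C = 1/(ωC) = 5.95 Ω
Parallel: admittances add. Y = 1/R + 1/(jωL) + jωC
Y = (0.0658 + j0.0217) S
|Y| = 0.0693 S → |Z| = 1/|Y| = 14.4 Ω, ∠Z = −∠Y = -18.3°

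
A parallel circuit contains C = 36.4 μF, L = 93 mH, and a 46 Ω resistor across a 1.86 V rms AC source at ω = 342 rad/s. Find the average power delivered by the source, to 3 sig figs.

X_L = ωL = 31.8 Ω
X_C = 1/(ωC) = 80.3 Ω
Parallel: admittances add. Y = 1/R + 1/(jωL) + jωC
Y = (0.0217 − j0.0190) S
|Y| = 0.0289 S → |Z| = 1/|Y| = 34.6 Ω, ∠Z = −∠Y = 41.1°
I = V/|Z| = 53.7 mA
P = VI cos φ = 1.86 × 0.0537 × cos(41.1°) = 75.2 mW

75.2 mW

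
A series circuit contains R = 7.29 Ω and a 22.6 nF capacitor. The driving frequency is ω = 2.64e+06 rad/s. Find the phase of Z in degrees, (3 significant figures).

X_C = 1/(ωC) = 16.8 Ω
Z = 7.29 − j16.8 Ω
|Z| = √(7.29² + 16.8²) = 18.3 Ω
∠Z = arctan(-16.8/7.29) = -66.5°

-66.5°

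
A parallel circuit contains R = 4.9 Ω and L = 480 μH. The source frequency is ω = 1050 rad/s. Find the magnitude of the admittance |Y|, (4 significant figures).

1.995 S

X_L = ωL = 0.5040 Ω
Parallel: admittances add. Y = 1/R + 1/(jωL)
Y = (0.2041 − j1.984) S
|Y| = 1.995 S → |Z| = 1/|Y| = 0.5014 Ω, ∠Z = −∠Y = 84.13°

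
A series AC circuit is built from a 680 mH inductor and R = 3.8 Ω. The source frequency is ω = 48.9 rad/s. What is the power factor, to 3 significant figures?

X_L = ωL = 33.3 Ω
Z = 3.80 + j33.3 Ω
|Z| = √(3.80² + 33.3²) = 33.5 Ω
∠Z = arctan(33.3/3.80) = 83.5°
cos φ = cos(83.5°) = 0.114

0.114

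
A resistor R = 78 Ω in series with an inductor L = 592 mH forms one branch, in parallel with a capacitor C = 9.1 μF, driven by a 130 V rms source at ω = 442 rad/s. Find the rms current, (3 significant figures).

151 mA

X_L = ωL = 262 Ω
X_C = 1/(ωC) = 249 Ω
Branch 1 (R+jX_L): Z₁ = 78.0 + j262 Ω, |Z₁| = 273 Ω
Branch 2 (−jX_C): Z₂ = −j249 Ω
Parallel: Z = Z₁Z₂/(Z₁+Z₂), |Z| = 858 Ω, ∠Z = -26.1°
I = V/|Z| = 130/858 = 151 mA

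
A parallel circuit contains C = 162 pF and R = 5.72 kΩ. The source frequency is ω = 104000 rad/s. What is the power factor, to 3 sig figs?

X_C = 1/(ωC) = 59400 Ω
Parallel: admittances add. Y = 1/R + jωC
Y = (0.000175 + j1.68e-05) S
|Y| = 0.000176 S → |Z| = 1/|Y| = 5690 Ω, ∠Z = −∠Y = -5.50°
cos φ = cos(-5.50°) = 0.995

0.995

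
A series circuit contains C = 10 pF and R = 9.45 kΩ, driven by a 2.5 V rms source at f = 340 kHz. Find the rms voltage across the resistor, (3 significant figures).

ω = 2πf = 2.136e+06 rad/s
X_C = 1/(ωC) = 46800 Ω
Z = 9450 − j46800 Ω
|Z| = √(9450² + 46800²) = 47800 Ω
I = V/|Z| = 52.4 μA
V_R = I·|Z_R| = 5.24e-05 × 9450 = 0.495 V

0.495 V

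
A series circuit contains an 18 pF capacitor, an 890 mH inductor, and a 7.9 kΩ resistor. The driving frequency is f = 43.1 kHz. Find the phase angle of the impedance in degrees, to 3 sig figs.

77.6°

ω = 2πf = 270800 rad/s
X_L = ωL = 241000 Ω
X_C = 1/(ωC) = 205000 Ω
Net reactance X = X_L − X_C = 35900 Ω
Z = 7900 + j35900 Ω
|Z| = √(7900² + 35900²) = 36700 Ω
∠Z = arctan(35900/7900) = 77.6°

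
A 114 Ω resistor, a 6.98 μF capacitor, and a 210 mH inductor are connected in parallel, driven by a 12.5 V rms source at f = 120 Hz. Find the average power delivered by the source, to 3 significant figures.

1.37 W

ω = 2πf = 754.0 rad/s
X_L = ωL = 158 Ω
X_C = 1/(ωC) = 190 Ω
Parallel: admittances add. Y = 1/R + 1/(jωL) + jωC
Y = (0.00877 − j0.00105) S
|Y| = 0.00883 S → |Z| = 1/|Y| = 113 Ω, ∠Z = −∠Y = 6.84°
I = V/|Z| = 110 mA
P = VI cos φ = 12.5 × 0.110 × cos(6.84°) = 1.37 W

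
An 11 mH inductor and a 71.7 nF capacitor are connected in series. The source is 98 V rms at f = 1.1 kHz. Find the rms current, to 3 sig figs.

ω = 2πf = 6912 rad/s
X_L = ωL = 76.0 Ω
X_C = 1/(ωC) = 2020 Ω
Net reactance X = X_L − X_C = -1940 Ω
Z = − j1940 Ω
|Z| = √(0² + 1940²) = 1940 Ω
I = V/|Z| = 98/1940 = 50.5 mA

50.5 mA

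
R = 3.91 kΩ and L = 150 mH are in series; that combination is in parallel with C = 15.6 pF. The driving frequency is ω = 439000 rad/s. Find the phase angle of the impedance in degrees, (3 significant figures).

X_L = ωL = 65800 Ω
X_C = 1/(ωC) = 146000 Ω
Branch 1 (R+jX_L): Z₁ = 3910 + j65800 Ω, |Z₁| = 66000 Ω
Branch 2 (−jX_C): Z₂ = −j146000 Ω
Parallel: Z = Z₁Z₂/(Z₁+Z₂), |Z| = 120000 Ω, ∠Z = 83.8°

83.8°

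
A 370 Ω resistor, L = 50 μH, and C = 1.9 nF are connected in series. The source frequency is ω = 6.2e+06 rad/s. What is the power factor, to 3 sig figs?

0.854

X_L = ωL = 310 Ω
X_C = 1/(ωC) = 84.9 Ω
Net reactance X = X_L − X_C = 225 Ω
Z = 370 + j225 Ω
|Z| = √(370² + 225²) = 433 Ω
∠Z = arctan(225/370) = 31.3°
cos φ = cos(31.3°) = 0.854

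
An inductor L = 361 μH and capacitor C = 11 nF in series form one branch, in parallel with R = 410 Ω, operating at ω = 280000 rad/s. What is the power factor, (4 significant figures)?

0.4788

X_L = ωL = 101.1 Ω
X_C = 1/(ωC) = 324.7 Ω
Branch 1: Z₁ = R = 410.0 Ω
Branch 2 (series LC): Z₂ = j(X_L − X_C) = −j223.6 Ω
Parallel: Z = Z₁Z₂/(Z₁+Z₂), |Z| = 196.3 Ω, ∠Z = -61.39°
cos φ = cos(-61.39°) = 0.4788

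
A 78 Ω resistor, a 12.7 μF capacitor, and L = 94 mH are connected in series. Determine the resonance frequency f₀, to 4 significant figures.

145.7 Hz

ω₀ = 1/√(LC) = 1/√(0.094 × 1.27e-05) = 915.2 rad/s
f₀ = ω₀/(2π) = 145.7 Hz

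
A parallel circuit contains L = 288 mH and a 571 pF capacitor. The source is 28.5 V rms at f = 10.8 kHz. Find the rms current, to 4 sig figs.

354.0 μA

ω = 2πf = 67860 rad/s
X_L = ωL = 19540 Ω
X_C = 1/(ωC) = 25810 Ω
Parallel: admittances add. Y = 1/(jωL) + jωC
Y = (0 − j1.242e-05) S
|Y| = 1.242e-05 S → |Z| = 1/|Y| = 80510 Ω, ∠Z = −∠Y = 90.00°
I = V/|Z| = 28.5/80510 = 354.0 μA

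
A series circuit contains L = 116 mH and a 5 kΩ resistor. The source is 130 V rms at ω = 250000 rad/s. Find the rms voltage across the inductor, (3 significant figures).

X_L = ωL = 29000 Ω
Z = 5000 + j29000 Ω
|Z| = √(5000² + 29000²) = 29400 Ω
I = V/|Z| = 4.42 mA
V_L = I·|Z_L| = 0.00442 × 29000 = 128 V

128 V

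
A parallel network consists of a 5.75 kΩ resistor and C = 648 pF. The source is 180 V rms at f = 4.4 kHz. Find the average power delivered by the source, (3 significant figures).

ω = 2πf = 27650 rad/s
X_C = 1/(ωC) = 55800 Ω
Parallel: admittances add. Y = 1/R + jωC
Y = (0.000174 + j1.79e-05) S
|Y| = 0.000175 S → |Z| = 1/|Y| = 5720 Ω, ∠Z = −∠Y = -5.88°
I = V/|Z| = 31.5 mA
P = VI cos φ = 180 × 0.0315 × cos(-5.88°) = 5.63 W

5.63 W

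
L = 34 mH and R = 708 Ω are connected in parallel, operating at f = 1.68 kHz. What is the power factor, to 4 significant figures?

0.4521

ω = 2πf = 10560 rad/s
X_L = ωL = 358.9 Ω
Parallel: admittances add. Y = 1/R + 1/(jωL)
Y = (0.001412 − j0.002786) S
|Y| = 0.003124 S → |Z| = 1/|Y| = 320.1 Ω, ∠Z = −∠Y = 63.12°
cos φ = cos(63.12°) = 0.4521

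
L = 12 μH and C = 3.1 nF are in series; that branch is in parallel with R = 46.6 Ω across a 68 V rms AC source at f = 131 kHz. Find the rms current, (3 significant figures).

1.47 A

ω = 2πf = 823100 rad/s
X_L = ωL = 9.88 Ω
X_C = 1/(ωC) = 392 Ω
Branch 1: Z₁ = R = 46.6 Ω
Branch 2 (series LC): Z₂ = j(X_L − X_C) = −j382 Ω
Parallel: Z = Z₁Z₂/(Z₁+Z₂), |Z| = 46.3 Ω, ∠Z = -6.95°
I = V/|Z| = 68/46.3 = 1.47 A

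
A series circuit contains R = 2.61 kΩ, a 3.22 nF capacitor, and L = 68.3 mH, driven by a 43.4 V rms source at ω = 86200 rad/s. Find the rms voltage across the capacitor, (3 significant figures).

45.1 V

X_L = ωL = 5890 Ω
X_C = 1/(ωC) = 3600 Ω
Net reactance X = X_L − X_C = 2280 Ω
Z = 2610 + j2280 Ω
|Z| = √(2610² + 2280²) = 3470 Ω
I = V/|Z| = 12.5 mA
V_C = I·|Z_C| = 0.0125 × 3600 = 45.1 V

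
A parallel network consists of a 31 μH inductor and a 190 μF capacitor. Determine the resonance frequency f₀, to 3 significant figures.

2.07 kHz

ω₀ = 1/√(LC) = 1/√(3.1e-05 × 0.00019) = 13030 rad/s
f₀ = ω₀/(2π) = 2.07 kHz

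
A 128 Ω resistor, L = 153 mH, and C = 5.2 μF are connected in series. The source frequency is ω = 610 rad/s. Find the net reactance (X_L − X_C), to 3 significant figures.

-222 Ω

X_L = ωL = 93.3 Ω
X_C = 1/(ωC) = 315 Ω
X = 93.3 − 315 = -222 Ω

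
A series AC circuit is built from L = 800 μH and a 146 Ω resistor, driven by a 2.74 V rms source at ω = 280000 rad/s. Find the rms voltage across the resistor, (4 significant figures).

X_L = ωL = 224.0 Ω
Z = 146.0 + j224.0 Ω
|Z| = √(146.0² + 224.0²) = 267.4 Ω
I = V/|Z| = 10.25 mA
V_R = I·|Z_R| = 0.01025 × 146.0 = 1.496 V

1.496 V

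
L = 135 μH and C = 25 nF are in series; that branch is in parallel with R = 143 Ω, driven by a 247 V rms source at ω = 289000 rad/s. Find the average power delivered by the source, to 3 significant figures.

X_L = ωL = 39.0 Ω
X_C = 1/(ωC) = 138 Ω
Branch 1: Z₁ = R = 143 Ω
Branch 2 (series LC): Z₂ = j(X_L − X_C) = −j99.4 Ω
Parallel: Z = Z₁Z₂/(Z₁+Z₂), |Z| = 81.6 Ω, ∠Z = -55.2°
I = V/|Z| = 3.03 A
P = VI cos φ = 247 × 3.03 × cos(-55.2°) = 427 W

427 W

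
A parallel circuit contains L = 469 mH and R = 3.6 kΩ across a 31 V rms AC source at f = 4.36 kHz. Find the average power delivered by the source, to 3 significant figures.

267 mW

ω = 2πf = 27390 rad/s
X_L = ωL = 12800 Ω
Parallel: admittances add. Y = 1/R + 1/(jωL)
Y = (0.000278 − j7.78e-05) S
|Y| = 0.000288 S → |Z| = 1/|Y| = 3470 Ω, ∠Z = −∠Y = 15.7°
I = V/|Z| = 8.94 mA
P = VI cos φ = 31 × 0.00894 × cos(15.7°) = 267 mW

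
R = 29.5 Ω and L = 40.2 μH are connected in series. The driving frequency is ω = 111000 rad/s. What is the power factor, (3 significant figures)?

0.989

X_L = ωL = 4.46 Ω
Z = 29.5 + j4.46 Ω
|Z| = √(29.5² + 4.46²) = 29.8 Ω
∠Z = arctan(4.46/29.5) = 8.60°
cos φ = cos(8.60°) = 0.989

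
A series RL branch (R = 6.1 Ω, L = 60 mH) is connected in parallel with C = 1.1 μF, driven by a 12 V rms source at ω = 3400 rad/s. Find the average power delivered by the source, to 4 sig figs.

X_L = ωL = 204.0 Ω
X_C = 1/(ωC) = 267.4 Ω
Branch 1 (R+jX_L): Z₁ = 6.100 + j204.0 Ω, |Z₁| = 204.1 Ω
Branch 2 (−jX_C): Z₂ = −j267.4 Ω
Parallel: Z = Z₁Z₂/(Z₁+Z₂), |Z| = 857.0 Ω, ∠Z = 82.79°
I = V/|Z| = 14.00 mA
P = VI cos φ = 12 × 0.01400 × cos(82.79°) = 21.09 mW

21.09 mW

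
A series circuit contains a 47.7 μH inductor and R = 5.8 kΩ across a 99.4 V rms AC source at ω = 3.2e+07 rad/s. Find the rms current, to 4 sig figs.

16.57 mA

X_L = ωL = 1526 Ω
Z = 5800 + j1526 Ω
|Z| = √(5800² + 1526²) = 5997 Ω
I = V/|Z| = 99.4/5997 = 16.57 mA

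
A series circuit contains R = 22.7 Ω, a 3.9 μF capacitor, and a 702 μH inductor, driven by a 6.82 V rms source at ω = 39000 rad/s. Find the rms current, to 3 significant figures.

221 mA

X_L = ωL = 27.4 Ω
X_C = 1/(ωC) = 6.57 Ω
Net reactance X = X_L − X_C = 20.8 Ω
Z = 22.7 + j20.8 Ω
|Z| = √(22.7² + 20.8²) = 30.8 Ω
I = V/|Z| = 6.82/30.8 = 221 mA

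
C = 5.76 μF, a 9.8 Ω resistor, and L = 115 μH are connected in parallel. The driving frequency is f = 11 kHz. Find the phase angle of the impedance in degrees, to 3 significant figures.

ω = 2πf = 69120 rad/s
X_L = ωL = 7.95 Ω
X_C = 1/(ωC) = 2.51 Ω
Parallel: admittances add. Y = 1/R + 1/(jωL) + jωC
Y = (0.102 + j0.272) S
|Y| = 0.291 S → |Z| = 1/|Y| = 3.44 Ω, ∠Z = −∠Y = -69.5°

-69.5°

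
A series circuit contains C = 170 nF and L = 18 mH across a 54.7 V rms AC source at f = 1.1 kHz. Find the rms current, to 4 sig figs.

75.27 mA

ω = 2πf = 6912 rad/s
X_L = ωL = 124.4 Ω
X_C = 1/(ωC) = 851.1 Ω
Net reactance X = X_L − X_C = -726.7 Ω
Z = − j726.7 Ω
|Z| = √(0² + 726.7²) = 726.7 Ω
I = V/|Z| = 54.7/726.7 = 75.27 mA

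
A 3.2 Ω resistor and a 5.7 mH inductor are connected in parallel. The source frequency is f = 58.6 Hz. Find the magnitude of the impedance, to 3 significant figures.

1.75 Ω

ω = 2πf = 368.2 rad/s
X_L = ωL = 2.10 Ω
Parallel: admittances add. Y = 1/R + 1/(jωL)
Y = (0.312 − j0.476) S
|Y| = 0.570 S → |Z| = 1/|Y| = 1.75 Ω, ∠Z = −∠Y = 56.7°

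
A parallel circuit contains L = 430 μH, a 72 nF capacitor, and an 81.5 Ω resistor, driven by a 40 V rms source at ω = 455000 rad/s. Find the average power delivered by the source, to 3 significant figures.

19.6 W

X_L = ωL = 196 Ω
X_C = 1/(ωC) = 30.5 Ω
Parallel: admittances add. Y = 1/R + 1/(jωL) + jωC
Y = (0.0123 + j0.0276) S
|Y| = 0.0302 S → |Z| = 1/|Y| = 33.1 Ω, ∠Z = −∠Y = -66.1°
I = V/|Z| = 1.21 A
P = VI cos φ = 40 × 1.21 × cos(-66.1°) = 19.6 W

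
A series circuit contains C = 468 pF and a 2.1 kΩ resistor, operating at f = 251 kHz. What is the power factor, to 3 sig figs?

ω = 2πf = 1.577e+06 rad/s
X_C = 1/(ωC) = 1350 Ω
Z = 2100 − j1350 Ω
|Z| = √(2100² + 1350²) = 2500 Ω
∠Z = arctan(-1350/2100) = -32.8°
cos φ = cos(-32.8°) = 0.840

0.840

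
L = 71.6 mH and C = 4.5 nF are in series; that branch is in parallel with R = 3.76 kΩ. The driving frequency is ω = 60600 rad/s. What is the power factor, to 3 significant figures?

0.176

X_L = ωL = 4340 Ω
X_C = 1/(ωC) = 3670 Ω
Branch 1: Z₁ = R = 3760 Ω
Branch 2 (series LC): Z₂ = j(X_L − X_C) = j672 Ω
Parallel: Z = Z₁Z₂/(Z₁+Z₂), |Z| = 661 Ω, ∠Z = 79.9°
cos φ = cos(79.9°) = 0.176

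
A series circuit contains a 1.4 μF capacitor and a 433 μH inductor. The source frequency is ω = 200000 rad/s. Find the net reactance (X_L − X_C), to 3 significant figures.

X_L = ωL = 86.6 Ω
X_C = 1/(ωC) = 3.57 Ω
X = 86.6 − 3.57 = 83.0 Ω

83.0 Ω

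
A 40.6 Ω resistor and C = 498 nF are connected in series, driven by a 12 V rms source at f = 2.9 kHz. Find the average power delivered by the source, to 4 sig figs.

ω = 2πf = 18220 rad/s
X_C = 1/(ωC) = 110.2 Ω
Z = 40.60 − j110.2 Ω
|Z| = √(40.60² + 110.2²) = 117.4 Ω
∠Z = arctan(-110.2/40.60) = -69.78°
I = V/|Z| = 102.2 mA
P = VI cos φ = 12 × 0.1022 × cos(-69.78°) = 423.9 mW

423.9 mW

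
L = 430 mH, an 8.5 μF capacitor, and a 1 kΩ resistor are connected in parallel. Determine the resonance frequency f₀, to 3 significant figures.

83.2 Hz

ω₀ = 1/√(LC) = 1/√(0.43 × 8.5e-06) = 523.1 rad/s
f₀ = ω₀/(2π) = 83.2 Hz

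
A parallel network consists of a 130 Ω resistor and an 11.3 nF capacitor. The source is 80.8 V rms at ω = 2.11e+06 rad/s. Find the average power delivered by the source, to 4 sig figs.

X_C = 1/(ωC) = 41.94 Ω
Parallel: admittances add. Y = 1/R + jωC
Y = (0.007692 + j0.02384) S
|Y| = 0.02505 S → |Z| = 1/|Y| = 39.92 Ω, ∠Z = −∠Y = -72.12°
I = V/|Z| = 2.024 A
P = VI cos φ = 80.8 × 2.024 × cos(-72.12°) = 50.22 W

50.22 W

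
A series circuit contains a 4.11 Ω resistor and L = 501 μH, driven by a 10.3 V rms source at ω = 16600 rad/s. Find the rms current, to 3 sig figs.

X_L = ωL = 8.32 Ω
Z = 4.11 + j8.32 Ω
|Z| = √(4.11² + 8.32²) = 9.28 Ω
I = V/|Z| = 10.3/9.28 = 1.11 A

1.11 A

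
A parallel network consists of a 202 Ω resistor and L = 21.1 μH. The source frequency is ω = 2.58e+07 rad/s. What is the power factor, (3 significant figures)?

0.938

X_L = ωL = 544 Ω
Parallel: admittances add. Y = 1/R + 1/(jωL)
Y = (0.00495 − j0.00184) S
|Y| = 0.00528 S → |Z| = 1/|Y| = 189 Ω, ∠Z = −∠Y = 20.4°
cos φ = cos(20.4°) = 0.938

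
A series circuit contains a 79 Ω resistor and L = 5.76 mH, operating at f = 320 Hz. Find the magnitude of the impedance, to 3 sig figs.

79.8 Ω

ω = 2πf = 2011 rad/s
X_L = ωL = 11.6 Ω
Z = 79.0 + j11.6 Ω
|Z| = √(79.0² + 11.6²) = 79.8 Ω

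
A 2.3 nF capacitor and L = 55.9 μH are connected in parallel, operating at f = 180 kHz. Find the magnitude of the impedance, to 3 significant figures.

75.7 Ω

ω = 2πf = 1.131e+06 rad/s
X_L = ωL = 63.2 Ω
X_C = 1/(ωC) = 384 Ω
Parallel: admittances add. Y = 1/(jωL) + jωC
Y = (0 − j0.0132) S
|Y| = 0.0132 S → |Z| = 1/|Y| = 75.7 Ω, ∠Z = −∠Y = 90.0°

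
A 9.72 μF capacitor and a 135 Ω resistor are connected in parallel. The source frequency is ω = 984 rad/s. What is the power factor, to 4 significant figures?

0.6123

X_C = 1/(ωC) = 104.6 Ω
Parallel: admittances add. Y = 1/R + jωC
Y = (0.007407 + j0.009564) S
|Y| = 0.01210 S → |Z| = 1/|Y| = 82.66 Ω, ∠Z = −∠Y = -52.24°
cos φ = cos(-52.24°) = 0.6123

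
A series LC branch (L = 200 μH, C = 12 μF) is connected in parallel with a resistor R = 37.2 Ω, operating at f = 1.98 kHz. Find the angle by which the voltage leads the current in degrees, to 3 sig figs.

ω = 2πf = 12440 rad/s
X_L = ωL = 2.49 Ω
X_C = 1/(ωC) = 6.70 Ω
Branch 1: Z₁ = R = 37.2 Ω
Branch 2 (series LC): Z₂ = j(X_L − X_C) = −j4.21 Ω
Parallel: Z = Z₁Z₂/(Z₁+Z₂), |Z| = 4.18 Ω, ∠Z = -83.5°

-83.5°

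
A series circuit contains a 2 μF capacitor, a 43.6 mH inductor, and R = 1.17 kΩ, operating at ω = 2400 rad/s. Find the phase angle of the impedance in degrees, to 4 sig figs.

X_L = ωL = 104.6 Ω
X_C = 1/(ωC) = 208.3 Ω
Net reactance X = X_L − X_C = -103.7 Ω
Z = 1170 − j103.7 Ω
|Z| = √(1170² + 103.7²) = 1175 Ω
∠Z = arctan(-103.7/1170) = -5.065°

-5.065°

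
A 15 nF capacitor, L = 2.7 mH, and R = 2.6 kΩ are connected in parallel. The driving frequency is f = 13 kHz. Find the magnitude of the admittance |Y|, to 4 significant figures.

3.331 mS

ω = 2πf = 81680 rad/s
X_L = ωL = 220.5 Ω
X_C = 1/(ωC) = 816.2 Ω
Parallel: admittances add. Y = 1/R + 1/(jωL) + jωC
Y = (0.0003846 − j0.003309) S
|Y| = 0.003331 S → |Z| = 1/|Y| = 300.2 Ω, ∠Z = −∠Y = 83.37°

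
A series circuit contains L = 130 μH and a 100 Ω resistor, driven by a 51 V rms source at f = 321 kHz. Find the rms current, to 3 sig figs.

182 mA

ω = 2πf = 2.017e+06 rad/s
X_L = ωL = 262 Ω
Z = 100 + j262 Ω
|Z| = √(100² + 262²) = 281 Ω
I = V/|Z| = 51/281 = 182 mA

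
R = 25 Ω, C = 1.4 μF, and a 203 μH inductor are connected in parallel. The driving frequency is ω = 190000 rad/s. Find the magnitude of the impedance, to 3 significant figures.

X_L = ωL = 38.6 Ω
X_C = 1/(ωC) = 3.76 Ω
Parallel: admittances add. Y = 1/R + 1/(jωL) + jωC
Y = (0.0400 + j0.240) S
|Y| = 0.243 S → |Z| = 1/|Y| = 4.11 Ω, ∠Z = −∠Y = -80.5°

4.11 Ω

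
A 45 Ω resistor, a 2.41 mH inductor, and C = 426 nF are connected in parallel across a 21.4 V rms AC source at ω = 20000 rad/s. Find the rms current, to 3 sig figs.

X_L = ωL = 48.2 Ω
X_C = 1/(ωC) = 117 Ω
Parallel: admittances add. Y = 1/R + 1/(jωL) + jωC
Y = (0.0222 − j0.0122) S
|Y| = 0.0254 S → |Z| = 1/|Y| = 39.4 Ω, ∠Z = −∠Y = 28.8°
I = V/|Z| = 21.4/39.4 = 543 mA

543 mA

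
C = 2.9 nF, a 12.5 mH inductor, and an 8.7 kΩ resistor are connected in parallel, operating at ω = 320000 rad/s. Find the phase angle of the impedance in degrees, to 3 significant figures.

X_L = ωL = 4000 Ω
X_C = 1/(ωC) = 1080 Ω
Parallel: admittances add. Y = 1/R + 1/(jωL) + jωC
Y = (0.000115 + j0.000678) S
|Y| = 0.000688 S → |Z| = 1/|Y| = 1450 Ω, ∠Z = −∠Y = -80.4°

-80.4°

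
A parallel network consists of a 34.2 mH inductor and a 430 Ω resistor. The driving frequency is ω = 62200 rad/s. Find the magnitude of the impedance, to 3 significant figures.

X_L = ωL = 2130 Ω
Parallel: admittances add. Y = 1/R + 1/(jωL)
Y = (0.00233 − j0.000470) S
|Y| = 0.00237 S → |Z| = 1/|Y| = 421 Ω, ∠Z = −∠Y = 11.4°

421 Ω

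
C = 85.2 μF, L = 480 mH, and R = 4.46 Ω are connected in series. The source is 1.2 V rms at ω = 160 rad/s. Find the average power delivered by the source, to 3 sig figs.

X_L = ωL = 76.8 Ω
X_C = 1/(ωC) = 73.4 Ω
Net reactance X = X_L − X_C = 3.44 Ω
Z = 4.46 + j3.44 Ω
|Z| = √(4.46² + 3.44²) = 5.63 Ω
∠Z = arctan(3.44/4.46) = 37.7°
I = V/|Z| = 213 mA
P = VI cos φ = 1.2 × 0.213 × cos(37.7°) = 202 mW

202 mW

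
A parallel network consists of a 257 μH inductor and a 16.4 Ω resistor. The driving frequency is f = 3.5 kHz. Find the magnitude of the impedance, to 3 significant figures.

5.34 Ω

ω = 2πf = 21990 rad/s
X_L = ωL = 5.65 Ω
Parallel: admittances add. Y = 1/R + 1/(jωL)
Y = (0.0610 − j0.177) S
|Y| = 0.187 S → |Z| = 1/|Y| = 5.34 Ω, ∠Z = −∠Y = 71.0°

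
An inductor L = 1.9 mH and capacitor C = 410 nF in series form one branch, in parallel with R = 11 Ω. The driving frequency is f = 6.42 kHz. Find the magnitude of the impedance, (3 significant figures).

9.10 Ω

ω = 2πf = 40340 rad/s
X_L = ωL = 76.6 Ω
X_C = 1/(ωC) = 60.5 Ω
Branch 1: Z₁ = R = 11.0 Ω
Branch 2 (series LC): Z₂ = j(X_L − X_C) = j16.2 Ω
Parallel: Z = Z₁Z₂/(Z₁+Z₂), |Z| = 9.10 Ω, ∠Z = 34.2°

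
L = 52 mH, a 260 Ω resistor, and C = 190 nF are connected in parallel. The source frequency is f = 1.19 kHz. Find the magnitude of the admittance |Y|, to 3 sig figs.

4.01 mS

ω = 2πf = 7477 rad/s
X_L = ωL = 389 Ω
X_C = 1/(ωC) = 704 Ω
Parallel: admittances add. Y = 1/R + 1/(jωL) + jωC
Y = (0.00385 − j0.00115) S
|Y| = 0.00401 S → |Z| = 1/|Y| = 249 Ω, ∠Z = −∠Y = 16.7°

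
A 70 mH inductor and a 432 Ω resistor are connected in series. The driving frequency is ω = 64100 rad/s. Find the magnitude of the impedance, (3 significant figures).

X_L = ωL = 4490 Ω
Z = 432 + j4490 Ω
|Z| = √(432² + 4490²) = 4510 Ω

4510 Ω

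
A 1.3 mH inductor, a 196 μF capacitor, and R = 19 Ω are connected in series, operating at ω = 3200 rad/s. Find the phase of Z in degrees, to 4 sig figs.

X_L = ωL = 4.160 Ω
X_C = 1/(ωC) = 1.594 Ω
Net reactance X = X_L − X_C = 2.566 Ω
Z = 19.00 + j2.566 Ω
|Z| = √(19.00² + 2.566²) = 19.17 Ω
∠Z = arctan(2.566/19.00) = 7.690°

7.690°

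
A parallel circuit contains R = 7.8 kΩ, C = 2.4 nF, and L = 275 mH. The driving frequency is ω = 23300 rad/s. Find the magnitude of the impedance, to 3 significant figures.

X_L = ωL = 6410 Ω
X_C = 1/(ωC) = 17900 Ω
Parallel: admittances add. Y = 1/R + 1/(jωL) + jωC
Y = (0.000128 − j0.000100) S
|Y| = 0.000163 S → |Z| = 1/|Y| = 6150 Ω, ∠Z = −∠Y = 38.0°

6150 Ω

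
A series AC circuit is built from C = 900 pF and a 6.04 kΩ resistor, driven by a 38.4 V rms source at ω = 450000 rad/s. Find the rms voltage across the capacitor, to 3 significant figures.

X_C = 1/(ωC) = 2470 Ω
Z = 6040 − j2470 Ω
|Z| = √(6040² + 2470²) = 6530 Ω
I = V/|Z| = 5.88 mA
V_C = I·|Z_C| = 0.00588 × 2470 = 14.5 V

14.5 V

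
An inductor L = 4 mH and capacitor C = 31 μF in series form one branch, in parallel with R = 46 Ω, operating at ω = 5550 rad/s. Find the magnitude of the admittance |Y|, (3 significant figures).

X_L = ωL = 22.2 Ω
X_C = 1/(ωC) = 5.81 Ω
Branch 1: Z₁ = R = 46.0 Ω
Branch 2 (series LC): Z₂ = j(X_L − X_C) = j16.4 Ω
Parallel: Z = Z₁Z₂/(Z₁+Z₂), |Z| = 15.4 Ω, ∠Z = 70.4°
|Y| = 1/|Z| = 64.8 mS

64.8 mS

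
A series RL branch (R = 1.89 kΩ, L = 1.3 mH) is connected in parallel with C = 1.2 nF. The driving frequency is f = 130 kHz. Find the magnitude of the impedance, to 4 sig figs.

ω = 2πf = 816800 rad/s
X_L = ωL = 1062 Ω
X_C = 1/(ωC) = 1020 Ω
Branch 1 (R+jX_L): Z₁ = 1890 + j1062 Ω, |Z₁| = 2168 Ω
Branch 2 (−jX_C): Z₂ = −j1020 Ω
Parallel: Z = Z₁Z₂/(Z₁+Z₂), |Z| = 1170 Ω, ∠Z = -61.93°

1170 Ω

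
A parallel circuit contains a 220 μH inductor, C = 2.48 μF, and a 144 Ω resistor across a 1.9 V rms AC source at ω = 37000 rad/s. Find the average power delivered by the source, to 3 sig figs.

X_L = ωL = 8.14 Ω
X_C = 1/(ωC) = 10.9 Ω
Parallel: admittances add. Y = 1/R + 1/(jωL) + jωC
Y = (0.00694 − j0.0311) S
|Y| = 0.0319 S → |Z| = 1/|Y| = 31.4 Ω, ∠Z = −∠Y = 77.4°
I = V/|Z| = 60.5 mA
P = VI cos φ = 1.9 × 0.0605 × cos(77.4°) = 25.1 mW

25.1 mW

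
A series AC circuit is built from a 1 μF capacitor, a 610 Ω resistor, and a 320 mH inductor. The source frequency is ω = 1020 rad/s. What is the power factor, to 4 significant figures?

0.6821

X_L = ωL = 326.4 Ω
X_C = 1/(ωC) = 980.4 Ω
Net reactance X = X_L − X_C = -654.0 Ω
Z = 610.0 − j654.0 Ω
|Z| = √(610.0² + 654.0²) = 894.3 Ω
∠Z = arctan(-654.0/610.0) = -46.99°
cos φ = cos(-46.99°) = 0.6821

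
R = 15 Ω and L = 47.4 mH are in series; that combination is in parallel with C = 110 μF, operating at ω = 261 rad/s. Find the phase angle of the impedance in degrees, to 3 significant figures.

X_L = ωL = 12.4 Ω
X_C = 1/(ωC) = 34.8 Ω
Branch 1 (R+jX_L): Z₁ = 15.0 + j12.4 Ω, |Z₁| = 19.4 Ω
Branch 2 (−jX_C): Z₂ = −j34.8 Ω
Parallel: Z = Z₁Z₂/(Z₁+Z₂), |Z| = 25.1 Ω, ∠Z = 5.78°

5.78°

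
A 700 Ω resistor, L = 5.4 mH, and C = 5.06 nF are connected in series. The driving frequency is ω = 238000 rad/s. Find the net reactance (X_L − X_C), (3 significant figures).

455 Ω

X_L = ωL = 1290 Ω
X_C = 1/(ωC) = 830 Ω
X = 1290 − 830 = 455 Ω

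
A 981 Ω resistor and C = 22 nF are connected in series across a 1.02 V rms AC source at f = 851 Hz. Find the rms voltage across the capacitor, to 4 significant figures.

ω = 2πf = 5347 rad/s
X_C = 1/(ωC) = 8501 Ω
Z = 981.0 − j8501 Ω
|Z| = √(981.0² + 8501²) = 8557 Ω
I = V/|Z| = 119.2 μA
V_C = I·|Z_C| = 0.0001192 × 8501 = 1.013 V

1.013 V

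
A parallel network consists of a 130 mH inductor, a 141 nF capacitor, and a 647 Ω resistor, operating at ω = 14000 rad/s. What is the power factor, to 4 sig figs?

0.7353

X_L = ωL = 1820 Ω
X_C = 1/(ωC) = 506.6 Ω
Parallel: admittances add. Y = 1/R + 1/(jωL) + jωC
Y = (0.001546 + j0.001425) S
|Y| = 0.002102 S → |Z| = 1/|Y| = 475.7 Ω, ∠Z = −∠Y = -42.67°
cos φ = cos(-42.67°) = 0.7353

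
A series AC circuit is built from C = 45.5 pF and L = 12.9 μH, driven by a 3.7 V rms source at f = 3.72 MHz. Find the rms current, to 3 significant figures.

5.79 mA

ω = 2πf = 2.337e+07 rad/s
X_L = ωL = 302 Ω
X_C = 1/(ωC) = 940 Ω
Net reactance X = X_L − X_C = -639 Ω
Z = − j639 Ω
|Z| = √(0² + 639²) = 639 Ω
I = V/|Z| = 3.7/639 = 5.79 mA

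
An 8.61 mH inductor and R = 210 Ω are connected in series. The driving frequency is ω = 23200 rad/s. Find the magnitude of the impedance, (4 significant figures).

X_L = ωL = 199.8 Ω
Z = 210.0 + j199.8 Ω
|Z| = √(210.0² + 199.8²) = 289.8 Ω

289.8 Ω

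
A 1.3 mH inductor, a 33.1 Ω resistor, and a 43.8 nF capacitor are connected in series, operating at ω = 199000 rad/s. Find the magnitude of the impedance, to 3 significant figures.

X_L = ωL = 259 Ω
X_C = 1/(ωC) = 115 Ω
Net reactance X = X_L − X_C = 144 Ω
Z = 33.1 + j144 Ω
|Z| = √(33.1² + 144²) = 148 Ω

148 Ω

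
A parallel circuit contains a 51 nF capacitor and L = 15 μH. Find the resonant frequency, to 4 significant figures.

182.0 kHz

ω₀ = 1/√(LC) = 1/√(1.5e-05 × 5.1e-08) = 1.143e+06 rad/s
f₀ = ω₀/(2π) = 182.0 kHz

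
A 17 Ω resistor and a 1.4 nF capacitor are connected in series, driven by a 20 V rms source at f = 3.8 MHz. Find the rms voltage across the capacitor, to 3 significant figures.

17.4 V

ω = 2πf = 2.388e+07 rad/s
X_C = 1/(ωC) = 29.9 Ω
Z = 17.0 − j29.9 Ω
|Z| = √(17.0² + 29.9²) = 34.4 Ω
I = V/|Z| = 581 mA
V_C = I·|Z_C| = 0.581 × 29.9 = 17.4 V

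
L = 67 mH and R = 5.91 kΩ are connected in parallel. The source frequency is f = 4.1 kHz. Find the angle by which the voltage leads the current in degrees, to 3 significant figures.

ω = 2πf = 25760 rad/s
X_L = ωL = 1730 Ω
Parallel: admittances add. Y = 1/R + 1/(jωL)
Y = (0.000169 − j0.000579) S
|Y| = 0.000604 S → |Z| = 1/|Y| = 1660 Ω, ∠Z = −∠Y = 73.7°

73.7°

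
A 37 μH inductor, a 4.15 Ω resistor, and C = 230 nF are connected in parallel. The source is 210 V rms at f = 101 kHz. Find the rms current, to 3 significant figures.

ω = 2πf = 634600 rad/s
X_L = ωL = 23.5 Ω
X_C = 1/(ωC) = 6.85 Ω
Parallel: admittances add. Y = 1/R + 1/(jωL) + jωC
Y = (0.241 + j0.103) S
|Y| = 0.262 S → |Z| = 1/|Y| = 3.81 Ω, ∠Z = −∠Y = -23.2°
I = V/|Z| = 210/3.81 = 55.1 A

55.1 A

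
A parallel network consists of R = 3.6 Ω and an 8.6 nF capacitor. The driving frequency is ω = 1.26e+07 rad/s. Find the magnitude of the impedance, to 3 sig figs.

X_C = 1/(ωC) = 9.23 Ω
Parallel: admittances add. Y = 1/R + jωC
Y = (0.278 + j0.108) S
|Y| = 0.298 S → |Z| = 1/|Y| = 3.35 Ω, ∠Z = −∠Y = -21.3°

3.35 Ω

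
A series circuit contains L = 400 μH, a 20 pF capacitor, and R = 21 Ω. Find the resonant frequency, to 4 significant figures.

ω₀ = 1/√(LC) = 1/√(0.0004 × 2e-11) = 1.118e+07 rad/s
f₀ = ω₀/(2π) = 1.779 MHz

1.779 MHz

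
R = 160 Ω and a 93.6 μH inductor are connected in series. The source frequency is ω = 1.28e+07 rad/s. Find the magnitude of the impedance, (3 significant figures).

X_L = ωL = 1200 Ω
Z = 160 + j1200 Ω
|Z| = √(160² + 1200²) = 1210 Ω

1210 Ω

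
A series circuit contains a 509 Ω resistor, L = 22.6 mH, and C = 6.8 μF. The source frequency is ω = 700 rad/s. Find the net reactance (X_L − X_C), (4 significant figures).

-194.3 Ω

X_L = ωL = 15.82 Ω
X_C = 1/(ωC) = 210.1 Ω
X = 15.82 − 210.1 = -194.3 Ω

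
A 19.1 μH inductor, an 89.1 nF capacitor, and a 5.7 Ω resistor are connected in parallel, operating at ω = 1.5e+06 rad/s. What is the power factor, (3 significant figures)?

0.871

X_L = ωL = 28.6 Ω
X_C = 1/(ωC) = 7.48 Ω
Parallel: admittances add. Y = 1/R + 1/(jωL) + jωC
Y = (0.175 + j0.0987) S
|Y| = 0.201 S → |Z| = 1/|Y| = 4.97 Ω, ∠Z = −∠Y = -29.4°
cos φ = cos(-29.4°) = 0.871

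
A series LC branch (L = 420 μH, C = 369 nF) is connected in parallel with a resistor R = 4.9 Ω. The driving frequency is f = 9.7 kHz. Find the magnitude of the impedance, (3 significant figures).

4.74 Ω

ω = 2πf = 60950 rad/s
X_L = ωL = 25.6 Ω
X_C = 1/(ωC) = 44.5 Ω
Branch 1: Z₁ = R = 4.90 Ω
Branch 2 (series LC): Z₂ = j(X_L − X_C) = −j18.9 Ω
Parallel: Z = Z₁Z₂/(Z₁+Z₂), |Z| = 4.74 Ω, ∠Z = -14.6°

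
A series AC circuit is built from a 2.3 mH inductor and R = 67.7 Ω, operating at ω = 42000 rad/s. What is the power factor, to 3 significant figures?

0.574

X_L = ωL = 96.6 Ω
Z = 67.7 + j96.6 Ω
|Z| = √(67.7² + 96.6²) = 118 Ω
∠Z = arctan(96.6/67.7) = 55.0°
cos φ = cos(55.0°) = 0.574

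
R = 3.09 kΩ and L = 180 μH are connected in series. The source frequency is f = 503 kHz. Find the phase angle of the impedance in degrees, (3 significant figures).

ω = 2πf = 3.16e+06 rad/s
X_L = ωL = 569 Ω
Z = 3090 + j569 Ω
|Z| = √(3090² + 569²) = 3140 Ω
∠Z = arctan(569/3090) = 10.4°

10.4°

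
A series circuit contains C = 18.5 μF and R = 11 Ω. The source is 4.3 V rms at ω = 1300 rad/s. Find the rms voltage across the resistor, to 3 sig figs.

1.10 V

X_C = 1/(ωC) = 41.6 Ω
Z = 11.0 − j41.6 Ω
|Z| = √(11.0² + 41.6²) = 43.0 Ω
I = V/|Z| = 100 mA
V_R = I·|Z_R| = 0.100 × 11.0 = 1.10 V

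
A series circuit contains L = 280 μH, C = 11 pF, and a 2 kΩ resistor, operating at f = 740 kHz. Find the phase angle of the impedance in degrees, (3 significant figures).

-83.7°

ω = 2πf = 4.65e+06 rad/s
X_L = ωL = 1300 Ω
X_C = 1/(ωC) = 19600 Ω
Net reactance X = X_L − X_C = -18300 Ω
Z = 2000 − j18300 Ω
|Z| = √(2000² + 18300²) = 18400 Ω
∠Z = arctan(-18300/2000) = -83.7°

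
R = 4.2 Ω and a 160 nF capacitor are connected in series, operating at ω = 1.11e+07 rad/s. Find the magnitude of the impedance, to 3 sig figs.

X_C = 1/(ωC) = 0.563 Ω
Z = 4.20 − j0.563 Ω
|Z| = √(4.20² + 0.563²) = 4.24 Ω

4.24 Ω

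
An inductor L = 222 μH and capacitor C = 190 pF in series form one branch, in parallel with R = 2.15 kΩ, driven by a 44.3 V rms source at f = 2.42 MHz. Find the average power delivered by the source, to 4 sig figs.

ω = 2πf = 1.521e+07 rad/s
X_L = ωL = 3376 Ω
X_C = 1/(ωC) = 346.1 Ω
Branch 1: Z₁ = R = 2150 Ω
Branch 2 (series LC): Z₂ = j(X_L − X_C) = j3029 Ω
Parallel: Z = Z₁Z₂/(Z₁+Z₂), |Z| = 1753 Ω, ∠Z = 35.36°
I = V/|Z| = 25.27 mA
P = VI cos φ = 44.3 × 0.02527 × cos(35.36°) = 912.8 mW

912.8 mW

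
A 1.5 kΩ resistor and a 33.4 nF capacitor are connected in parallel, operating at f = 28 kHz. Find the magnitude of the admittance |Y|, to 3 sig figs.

ω = 2πf = 175900 rad/s
X_C = 1/(ωC) = 170 Ω
Parallel: admittances add. Y = 1/R + jωC
Y = (0.000667 + j0.00588) S
|Y| = 0.00591 S → |Z| = 1/|Y| = 169 Ω, ∠Z = −∠Y = -83.5°

5.91 mS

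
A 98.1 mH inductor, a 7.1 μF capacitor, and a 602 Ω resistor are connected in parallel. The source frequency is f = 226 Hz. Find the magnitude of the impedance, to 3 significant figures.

ω = 2πf = 1420 rad/s
X_L = ωL = 139 Ω
X_C = 1/(ωC) = 99.2 Ω
Parallel: admittances add. Y = 1/R + 1/(jωL) + jωC
Y = (0.00166 + j0.00290) S
|Y| = 0.00334 S → |Z| = 1/|Y| = 299 Ω, ∠Z = −∠Y = -60.2°

299 Ω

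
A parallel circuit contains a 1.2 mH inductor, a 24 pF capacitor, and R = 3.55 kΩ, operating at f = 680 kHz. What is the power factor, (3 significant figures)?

ω = 2πf = 4.273e+06 rad/s
X_L = ωL = 5130 Ω
X_C = 1/(ωC) = 9750 Ω
Parallel: admittances add. Y = 1/R + 1/(jωL) + jωC
Y = (0.000282 − j9.25e-05) S
|Y| = 0.000296 S → |Z| = 1/|Y| = 3370 Ω, ∠Z = −∠Y = 18.2°
cos φ = cos(18.2°) = 0.950

0.950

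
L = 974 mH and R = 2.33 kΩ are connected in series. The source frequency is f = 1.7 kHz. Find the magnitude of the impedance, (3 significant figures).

10700 Ω

ω = 2πf = 10680 rad/s
X_L = ωL = 10400 Ω
Z = 2330 + j10400 Ω
|Z| = √(2330² + 10400²) = 10700 Ω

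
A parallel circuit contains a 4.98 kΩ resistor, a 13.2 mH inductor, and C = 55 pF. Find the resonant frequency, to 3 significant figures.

ω₀ = 1/√(LC) = 1/√(0.0132 × 5.5e-11) = 1.174e+06 rad/s
f₀ = ω₀/(2π) = 187 kHz

187 kHz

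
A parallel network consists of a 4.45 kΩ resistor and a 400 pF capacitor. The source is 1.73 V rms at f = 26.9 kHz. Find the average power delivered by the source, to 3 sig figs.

673 μW

ω = 2πf = 169000 rad/s
X_C = 1/(ωC) = 14800 Ω
Parallel: admittances add. Y = 1/R + jωC
Y = (0.000225 + j6.76e-05) S
|Y| = 0.000235 S → |Z| = 1/|Y| = 4260 Ω, ∠Z = −∠Y = -16.7°
I = V/|Z| = 406 μA
P = VI cos φ = 1.73 × 0.000406 × cos(-16.7°) = 673 μW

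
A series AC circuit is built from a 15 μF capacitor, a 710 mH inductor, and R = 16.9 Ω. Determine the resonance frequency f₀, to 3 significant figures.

ω₀ = 1/√(LC) = 1/√(0.71 × 1.5e-05) = 306.4 rad/s
f₀ = ω₀/(2π) = 48.8 Hz

48.8 Hz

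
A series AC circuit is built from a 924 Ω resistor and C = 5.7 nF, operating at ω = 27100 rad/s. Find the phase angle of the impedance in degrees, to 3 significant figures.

-81.9°

X_C = 1/(ωC) = 6470 Ω
Z = 924 − j6470 Ω
|Z| = √(924² + 6470²) = 6540 Ω
∠Z = arctan(-6470/924) = -81.9°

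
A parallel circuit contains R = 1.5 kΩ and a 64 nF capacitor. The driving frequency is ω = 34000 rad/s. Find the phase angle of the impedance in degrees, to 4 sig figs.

X_C = 1/(ωC) = 459.6 Ω
Parallel: admittances add. Y = 1/R + jωC
Y = (0.0006667 + j0.002176) S
|Y| = 0.002276 S → |Z| = 1/|Y| = 439.4 Ω, ∠Z = −∠Y = -72.97°

-72.97°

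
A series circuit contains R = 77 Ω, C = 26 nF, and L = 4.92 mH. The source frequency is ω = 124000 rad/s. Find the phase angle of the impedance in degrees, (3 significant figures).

X_L = ωL = 610 Ω
X_C = 1/(ωC) = 310 Ω
Net reactance X = X_L − X_C = 300 Ω
Z = 77.0 + j300 Ω
|Z| = √(77.0² + 300²) = 310 Ω
∠Z = arctan(300/77.0) = 75.6°

75.6°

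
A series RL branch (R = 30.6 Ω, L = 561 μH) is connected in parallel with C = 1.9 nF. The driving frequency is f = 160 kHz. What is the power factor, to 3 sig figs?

ω = 2πf = 1.005e+06 rad/s
X_L = ωL = 564 Ω
X_C = 1/(ωC) = 524 Ω
Branch 1 (R+jX_L): Z₁ = 30.6 + j564 Ω, |Z₁| = 565 Ω
Branch 2 (−jX_C): Z₂ = −j524 Ω
Parallel: Z = Z₁Z₂/(Z₁+Z₂), |Z| = 5830 Ω, ∠Z = -56.0°
cos φ = cos(-56.0°) = 0.559

0.559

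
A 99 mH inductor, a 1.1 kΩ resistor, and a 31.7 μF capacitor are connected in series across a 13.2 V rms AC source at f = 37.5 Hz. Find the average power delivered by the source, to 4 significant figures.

ω = 2πf = 235.6 rad/s
X_L = ωL = 23.33 Ω
X_C = 1/(ωC) = 133.9 Ω
Net reactance X = X_L − X_C = -110.6 Ω
Z = 1100 − j110.6 Ω
|Z| = √(1100² + 110.6²) = 1106 Ω
∠Z = arctan(-110.6/1100) = -5.739°
I = V/|Z| = 11.94 mA
P = VI cos φ = 13.2 × 0.01194 × cos(-5.739°) = 156.8 mW

156.8 mW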